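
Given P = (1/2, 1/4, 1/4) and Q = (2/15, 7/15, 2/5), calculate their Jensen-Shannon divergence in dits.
0.0356 dits

Jensen-Shannon divergence is:
JSD(P||Q) = 0.5 × D_KL(P||M) + 0.5 × D_KL(Q||M)
where M = 0.5 × (P + Q) is the mixture distribution.

M = 0.5 × (1/2, 1/4, 1/4) + 0.5 × (2/15, 7/15, 2/5) = (0.316667, 0.358333, 13/40)

D_KL(P||M) = 0.0316 dits
D_KL(Q||M) = 0.0395 dits

JSD(P||Q) = 0.5 × 0.0316 + 0.5 × 0.0395 = 0.0356 dits

Unlike KL divergence, JSD is symmetric and bounded: 0 ≤ JSD ≤ log(2).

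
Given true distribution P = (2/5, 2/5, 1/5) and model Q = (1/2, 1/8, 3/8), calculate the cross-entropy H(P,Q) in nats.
1.3052 nats

Cross-entropy: H(P,Q) = -Σ p(x) log q(x)

Alternatively: H(P,Q) = H(P) + D_KL(P||Q)
H(P) = 1.0549 nats
D_KL(P||Q) = 0.2503 nats

H(P,Q) = 1.0549 + 0.2503 = 1.3052 nats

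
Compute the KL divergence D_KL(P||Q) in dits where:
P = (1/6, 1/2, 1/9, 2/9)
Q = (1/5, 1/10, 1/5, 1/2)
0.2297 dits

KL divergence: D_KL(P||Q) = Σ p(x) log(p(x)/q(x))

Computing term by term:
  x=0: 1/6 × log_10[(1/6)/(1/5)] = 1/6 × -0.0792 = -0.0132
  x=1: 1/2 × log_10[(1/2)/(1/10)] = 1/2 × 0.6990 = 0.3495
  x=2: 1/9 × log_10[(1/9)/(1/5)] = 1/9 × -0.2553 = -0.0284
  x=3: 2/9 × log_10[(2/9)/(1/2)] = 2/9 × -0.3522 = -0.0783

D_KL(P||Q) = 0.2297 dits

Note: KL divergence is always non-negative and equals 0 iff P = Q.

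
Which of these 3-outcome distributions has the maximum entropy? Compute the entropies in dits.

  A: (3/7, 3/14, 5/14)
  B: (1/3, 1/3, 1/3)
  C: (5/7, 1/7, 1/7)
B

For a discrete distribution over n outcomes, entropy is maximized by the uniform distribution.

Computing entropies:
H(A) = 0.4608 dits
H(B) = 0.4771 dits
H(C) = 0.3458 dits

The uniform distribution (where all probabilities equal 1/3) achieves the maximum entropy of log_10(3) = 0.4771 dits.

Distribution B has the highest entropy.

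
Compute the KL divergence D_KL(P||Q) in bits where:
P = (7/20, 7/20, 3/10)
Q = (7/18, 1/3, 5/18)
0.0047 bits

KL divergence: D_KL(P||Q) = Σ p(x) log(p(x)/q(x))

Computing term by term:
  x=0: 7/20 × log_2[(7/20)/(7/18)] = 7/20 × -0.1520 = -0.0532
  x=1: 7/20 × log_2[(7/20)/(1/3)] = 7/20 × 0.0704 = 0.0246
  x=2: 3/10 × log_2[(3/10)/(5/18)] = 3/10 × 0.1110 = 0.0333

D_KL(P||Q) = 0.0047 bits

Note: KL divergence is always non-negative and equals 0 iff P = Q.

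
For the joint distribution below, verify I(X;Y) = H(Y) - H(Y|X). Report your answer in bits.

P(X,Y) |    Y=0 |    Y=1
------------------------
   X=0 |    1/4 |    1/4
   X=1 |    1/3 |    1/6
I(X;Y) = 0.0207 bits

Mutual information has multiple equivalent forms:
- I(X;Y) = H(X) - H(X|Y)
- I(X;Y) = H(Y) - H(Y|X)
- I(X;Y) = H(X) + H(Y) - H(X,Y)

Computing all quantities:
H(X) = 1.0000, H(Y) = 0.9799, H(X,Y) = 1.9591
H(X|Y) = 0.9793, H(Y|X) = 0.9591

Verification:
H(X) - H(X|Y) = 1.0000 - 0.9793 = 0.0207
H(Y) - H(Y|X) = 0.9799 - 0.9591 = 0.0207
H(X) + H(Y) - H(X,Y) = 1.0000 + 0.9799 - 1.9591 = 0.0207

All forms give I(X;Y) = 0.0207 bits. ✓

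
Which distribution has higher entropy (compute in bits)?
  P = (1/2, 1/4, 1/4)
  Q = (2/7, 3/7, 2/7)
Q

Computing entropies in bits:
H(P) = 1.5000
H(Q) = 1.5567

Distribution Q has higher entropy.

Intuition: The distribution closer to uniform (more spread out) has higher entropy.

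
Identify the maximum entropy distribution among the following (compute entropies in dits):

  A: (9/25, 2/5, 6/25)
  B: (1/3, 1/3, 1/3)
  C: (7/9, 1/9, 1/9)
B

For a discrete distribution over n outcomes, entropy is maximized by the uniform distribution.

Computing entropies:
H(A) = 0.4677 dits
H(B) = 0.4771 dits
H(C) = 0.2969 dits

The uniform distribution (where all probabilities equal 1/3) achieves the maximum entropy of log_10(3) = 0.4771 dits.

Distribution B has the highest entropy.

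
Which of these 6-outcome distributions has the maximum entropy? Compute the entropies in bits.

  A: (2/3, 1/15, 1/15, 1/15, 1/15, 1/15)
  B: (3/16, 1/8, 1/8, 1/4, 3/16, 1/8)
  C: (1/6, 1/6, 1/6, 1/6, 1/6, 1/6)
C

For a discrete distribution over n outcomes, entropy is maximized by the uniform distribution.

Computing entropies:
H(A) = 1.6923 bits
H(B) = 2.5306 bits
H(C) = 2.5850 bits

The uniform distribution (where all probabilities equal 1/6) achieves the maximum entropy of log_2(6) = 2.5850 bits.

Distribution C has the highest entropy.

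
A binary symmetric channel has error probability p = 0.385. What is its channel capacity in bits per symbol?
0.0385 bits

For a binary symmetric channel (BSC) with error probability p:
Capacity C = 1 - H(p) bits per symbol

where H(p) = -p log₂(p) - (1-p) log₂(1-p) is the binary entropy function.

H(0.385) = 0.9615 bits
C = 1 - 0.9615 = 0.0385 bits per symbol

This means we can reliably transmit up to 0.0385 bits of information per channel use.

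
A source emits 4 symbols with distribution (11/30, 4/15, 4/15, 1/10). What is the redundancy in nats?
0.0832 nats

Redundancy measures how far a source is from maximum entropy:
R = H_max - H(X)

Maximum entropy for 4 symbols: H_max = log_e(4) = 1.3863 nats
Actual entropy: H(X) = 1.3031 nats
Redundancy: R = 1.3863 - 1.3031 = 0.0832 nats

This redundancy represents potential for compression: the source could be compressed by 0.0832 nats per symbol.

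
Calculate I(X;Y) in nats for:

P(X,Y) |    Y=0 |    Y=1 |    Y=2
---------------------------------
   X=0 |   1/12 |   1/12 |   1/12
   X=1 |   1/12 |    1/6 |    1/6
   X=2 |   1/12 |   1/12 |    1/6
0.0168 nats

Mutual information: I(X;Y) = H(X) + H(Y) - H(X,Y)

Marginals:
P(X) = (1/4, 5/12, 1/3), H(X) = 1.0776 nats
P(Y) = (1/4, 1/3, 5/12), H(Y) = 1.0776 nats

Joint entropy: H(X,Y) = 2.1383 nats

I(X;Y) = 1.0776 + 1.0776 - 2.1383 = 0.0168 nats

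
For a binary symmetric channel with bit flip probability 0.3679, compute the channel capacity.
0.0510 bits

For a binary symmetric channel (BSC) with error probability p:
Capacity C = 1 - H(p) bits per symbol

where H(p) = -p log₂(p) - (1-p) log₂(1-p) is the binary entropy function.

H(0.3679) = 0.9490 bits
C = 1 - 0.9490 = 0.0510 bits per symbol

This means we can reliably transmit up to 0.0510 bits of information per channel use.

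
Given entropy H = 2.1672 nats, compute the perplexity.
8.7338

Perplexity is e^H (or exp(H) for natural log).

H = 2.1672 nats
Perplexity = e^2.1672 = 8.7338

Interpretation: The model's uncertainty is equivalent to choosing uniformly among 8.7 options.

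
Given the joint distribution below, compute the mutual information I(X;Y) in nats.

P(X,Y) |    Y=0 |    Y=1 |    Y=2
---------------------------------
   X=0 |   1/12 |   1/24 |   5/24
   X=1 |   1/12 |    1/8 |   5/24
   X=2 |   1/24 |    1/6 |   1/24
0.1046 nats

Mutual information: I(X;Y) = H(X) + H(Y) - H(X,Y)

Marginals:
P(X) = (1/3, 5/12, 1/4), H(X) = 1.0776 nats
P(Y) = (5/24, 1/3, 11/24), H(Y) = 1.0506 nats

Joint entropy: H(X,Y) = 2.0236 nats

I(X;Y) = 1.0776 + 1.0506 - 2.0236 = 0.1046 nats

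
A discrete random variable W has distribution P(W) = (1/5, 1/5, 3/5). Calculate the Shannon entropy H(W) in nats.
0.9503 nats

Shannon entropy is H(X) = -Σ p(x) log p(x).

For P = (1/5, 1/5, 3/5):
H = -1/5 × log_e(1/5) -1/5 × log_e(1/5) -3/5 × log_e(3/5)
H = 0.9503 nats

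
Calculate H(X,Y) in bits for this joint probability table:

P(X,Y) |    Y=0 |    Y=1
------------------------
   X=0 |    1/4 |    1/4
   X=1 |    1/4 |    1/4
2.0000 bits

Joint entropy is H(X,Y) = -Σ_{x,y} p(x,y) log p(x,y).

Summing over all non-zero entries:
H(X,Y) = -[1/4·log_2(1/4) + 1/4·log_2(1/4) + 1/4·log_2(1/4) + 1/4·log_2(1/4)]
H(X,Y) = 2.0000 bits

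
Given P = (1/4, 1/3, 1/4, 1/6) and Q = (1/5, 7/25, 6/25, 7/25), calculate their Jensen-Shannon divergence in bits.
0.0142 bits

Jensen-Shannon divergence is:
JSD(P||Q) = 0.5 × D_KL(P||M) + 0.5 × D_KL(Q||M)
where M = 0.5 × (P + Q) is the mixture distribution.

M = 0.5 × (1/4, 1/3, 1/4, 1/6) + 0.5 × (1/5, 7/25, 6/25, 7/25) = (9/40, 0.306667, 0.245, 0.223333)

D_KL(P||M) = 0.0150 bits
D_KL(Q||M) = 0.0135 bits

JSD(P||Q) = 0.5 × 0.0150 + 0.5 × 0.0135 = 0.0142 bits

Unlike KL divergence, JSD is symmetric and bounded: 0 ≤ JSD ≤ log(2).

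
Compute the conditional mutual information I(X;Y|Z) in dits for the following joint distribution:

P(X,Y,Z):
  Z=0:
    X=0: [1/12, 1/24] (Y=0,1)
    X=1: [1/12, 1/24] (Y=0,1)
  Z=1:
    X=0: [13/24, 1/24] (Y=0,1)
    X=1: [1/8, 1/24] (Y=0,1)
0.0077 dits

Conditional mutual information: I(X;Y|Z) = H(X|Z) + H(Y|Z) - H(X,Y|Z)

H(Z) = 0.2442
H(X,Z) = 0.4920 → H(X|Z) = 0.2478
H(Y,Z) = 0.4269 → H(Y|Z) = 0.1827
H(X,Y,Z) = 0.6670 → H(X,Y|Z) = 0.4228

I(X;Y|Z) = 0.2478 + 0.1827 - 0.4228 = 0.0077 dits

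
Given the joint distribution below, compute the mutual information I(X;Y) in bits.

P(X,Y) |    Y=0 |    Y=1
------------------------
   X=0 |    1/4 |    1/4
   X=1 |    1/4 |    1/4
0.0000 bits

Mutual information: I(X;Y) = H(X) + H(Y) - H(X,Y)

Marginals:
P(X) = (1/2, 1/2), H(X) = 1.0000 bits
P(Y) = (1/2, 1/2), H(Y) = 1.0000 bits

Joint entropy: H(X,Y) = 2.0000 bits

I(X;Y) = 1.0000 + 1.0000 - 2.0000 = 0.0000 bits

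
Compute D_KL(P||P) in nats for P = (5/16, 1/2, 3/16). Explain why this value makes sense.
0.0000 nats

KL divergence satisfies the Gibbs inequality: D_KL(P||Q) ≥ 0 for all distributions P, Q.

D_KL(P||Q) = Σ p(x) log(p(x)/q(x))
Each term is p(x) × log_e(p(x)/p(x)) = p(x) × log_e(1) = 0, so the sum is 0.
D_KL(P||Q) = 0.0000 nats

When P = Q, the KL divergence is exactly 0, as there is no 'divergence' between identical distributions.

This non-negativity is a fundamental property: relative entropy cannot be negative because it measures how different Q is from P.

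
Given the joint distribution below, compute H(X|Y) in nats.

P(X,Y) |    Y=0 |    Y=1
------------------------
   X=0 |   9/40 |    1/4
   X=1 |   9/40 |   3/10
0.6909 nats

Using the chain rule: H(X|Y) = H(X,Y) - H(Y)

First, compute H(X,Y) = 1.3790 nats

Marginal P(Y) = (9/20, 11/20)
H(Y) = 0.6881 nats

H(X|Y) = H(X,Y) - H(Y) = 1.3790 - 0.6881 = 0.6909 nats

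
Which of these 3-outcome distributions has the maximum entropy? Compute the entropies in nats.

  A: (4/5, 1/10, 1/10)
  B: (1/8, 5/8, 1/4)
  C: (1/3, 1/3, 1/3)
C

For a discrete distribution over n outcomes, entropy is maximized by the uniform distribution.

Computing entropies:
H(A) = 0.6390 nats
H(B) = 0.9003 nats
H(C) = 1.0986 nats

The uniform distribution (where all probabilities equal 1/3) achieves the maximum entropy of log_e(3) = 1.0986 nats.

Distribution C has the highest entropy.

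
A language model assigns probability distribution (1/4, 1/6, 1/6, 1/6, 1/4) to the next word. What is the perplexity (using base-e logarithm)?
4.8990

Perplexity is e^H (or exp(H) for natural log).

First, H = -Σ p log p = 1.5890 nats
Perplexity = e^1.5890 = 4.8990

Interpretation: The model's uncertainty is equivalent to choosing uniformly among 4.9 options.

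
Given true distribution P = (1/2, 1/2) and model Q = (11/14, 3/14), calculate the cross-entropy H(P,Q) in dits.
0.3869 dits

Cross-entropy: H(P,Q) = -Σ p(x) log q(x)

Alternatively: H(P,Q) = H(P) + D_KL(P||Q)
H(P) = 0.3010 dits
D_KL(P||Q) = 0.0858 dits

H(P,Q) = 0.3010 + 0.0858 = 0.3869 dits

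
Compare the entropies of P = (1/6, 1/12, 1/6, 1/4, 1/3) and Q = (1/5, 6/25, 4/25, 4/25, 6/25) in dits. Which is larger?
Q

Computing entropies in dits:
H(P) = 0.6589
H(Q) = 0.6920

Distribution Q has higher entropy.

Intuition: The distribution closer to uniform (more spread out) has higher entropy.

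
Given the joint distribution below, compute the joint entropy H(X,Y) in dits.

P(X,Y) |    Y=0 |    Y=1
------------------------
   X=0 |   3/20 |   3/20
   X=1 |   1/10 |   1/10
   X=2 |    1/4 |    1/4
0.7482 dits

Joint entropy is H(X,Y) = -Σ_{x,y} p(x,y) log p(x,y).

Summing over all non-zero entries:
H(X,Y) = -[3/20·log_10(3/20) + 3/20·log_10(3/20) + 1/10·log_10(1/10) + 1/10·log_10(1/10) + 1/4·log_10(1/4) + 1/4·log_10(1/4)]
H(X,Y) = 0.7482 dits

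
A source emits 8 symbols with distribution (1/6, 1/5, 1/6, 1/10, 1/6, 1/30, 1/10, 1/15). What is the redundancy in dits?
0.0466 dits

Redundancy measures how far a source is from maximum entropy:
R = H_max - H(X)

Maximum entropy for 8 symbols: H_max = log_10(8) = 0.9031 dits
Actual entropy: H(X) = 0.8565 dits
Redundancy: R = 0.9031 - 0.8565 = 0.0466 dits

This redundancy represents potential for compression: the source could be compressed by 0.0466 dits per symbol.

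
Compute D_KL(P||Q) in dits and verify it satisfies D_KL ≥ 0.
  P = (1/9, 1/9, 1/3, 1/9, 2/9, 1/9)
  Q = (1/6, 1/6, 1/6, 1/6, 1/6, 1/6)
0.0498 dits

KL divergence satisfies the Gibbs inequality: D_KL(P||Q) ≥ 0 for all distributions P, Q.

D_KL(P||Q) = Σ p(x) log(p(x)/q(x))
Term by term:
  x=0: 1/9 × log_10[(1/9)/(1/6)] = -0.0196
  x=1: 1/9 × log_10[(1/9)/(1/6)] = -0.0196
  x=2: 1/3 × log_10[(1/3)/(1/6)] = 0.1003
  x=3: 1/9 × log_10[(1/9)/(1/6)] = -0.0196
  x=4: 2/9 × log_10[(2/9)/(1/6)] = 0.0278
  x=5: 1/9 × log_10[(1/9)/(1/6)] = -0.0196
D_KL(P||Q) = 0.0498 dits

D_KL(P||Q) = 0.0498 ≥ 0 ✓

This non-negativity is a fundamental property: relative entropy cannot be negative because it measures how different Q is from P.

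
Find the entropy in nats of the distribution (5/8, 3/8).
0.6616 nats

Shannon entropy is H(X) = -Σ p(x) log p(x).

For P = (5/8, 3/8):
H = -5/8 × log_e(5/8) -3/8 × log_e(3/8)
H = 0.6616 nats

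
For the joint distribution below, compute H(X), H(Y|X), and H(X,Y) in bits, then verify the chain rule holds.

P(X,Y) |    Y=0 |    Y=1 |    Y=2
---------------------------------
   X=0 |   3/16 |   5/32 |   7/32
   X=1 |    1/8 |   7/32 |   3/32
H(X,Y) = 2.5257, H(X) = 0.9887, H(Y|X) = 1.5370 (all in bits)

Chain rule: H(X,Y) = H(X) + H(Y|X)

Left side — joint entropy directly:
H(X,Y) = -Σ p(x,y) log p(x,y) = 2.5257 bits

Right side — compute H(Y|X) from the conditional distributions:
P(X) = (9/16, 7/16), so H(X) = 0.9887 bits
H(Y|X) = Σ_x P(X=x) · H(Y|X=x):
  P(Y|X=0) = (1/3, 5/18, 7/18), H(Y|X=0) = 1.5715, weight P(X=0) = 9/16
  P(Y|X=1) = (2/7, 1/2, 3/14), H(Y|X=1) = 1.4926, weight P(X=1) = 7/16
H(Y|X) = 1.5370 bits

H(X) + H(Y|X) = 0.9887 + 1.5370 = 2.5257 bits

Both sides equal 2.5257 bits. ✓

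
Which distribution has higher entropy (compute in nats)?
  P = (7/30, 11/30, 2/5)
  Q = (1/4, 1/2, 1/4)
P

Computing entropies in nats:
H(P) = 1.0740
H(Q) = 1.0397

Distribution P has higher entropy.

Intuition: The distribution closer to uniform (more spread out) has higher entropy.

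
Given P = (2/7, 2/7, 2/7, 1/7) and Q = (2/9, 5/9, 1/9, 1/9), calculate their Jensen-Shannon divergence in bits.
0.0648 bits

Jensen-Shannon divergence is:
JSD(P||Q) = 0.5 × D_KL(P||M) + 0.5 × D_KL(Q||M)
where M = 0.5 × (P + Q) is the mixture distribution.

M = 0.5 × (2/7, 2/7, 2/7, 1/7) + 0.5 × (2/9, 5/9, 1/9, 1/9) = (0.253968, 0.420635, 0.198413, 0.126984)

D_KL(P||M) = 0.0637 bits
D_KL(Q||M) = 0.0658 bits

JSD(P||Q) = 0.5 × 0.0637 + 0.5 × 0.0658 = 0.0648 bits

Unlike KL divergence, JSD is symmetric and bounded: 0 ≤ JSD ≤ log(2).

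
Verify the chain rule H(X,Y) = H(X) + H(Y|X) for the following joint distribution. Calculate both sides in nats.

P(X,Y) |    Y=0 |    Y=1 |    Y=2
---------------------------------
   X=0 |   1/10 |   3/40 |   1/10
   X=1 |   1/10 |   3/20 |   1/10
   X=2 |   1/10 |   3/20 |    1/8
H(X,Y) = 2.1746, H(X) = 1.0903, H(Y|X) = 1.0844 (all in nats)

Chain rule: H(X,Y) = H(X) + H(Y|X)

Left side — joint entropy directly:
H(X,Y) = -Σ p(x,y) log p(x,y) = 2.1746 nats

Right side — compute H(Y|X) from the conditional distributions:
P(X) = (11/40, 7/20, 3/8), so H(X) = 1.0903 nats
H(Y|X) = Σ_x P(X=x) · H(Y|X=x):
  P(Y|X=0) = (4/11, 3/11, 4/11), H(Y|X=0) = 1.0901, weight P(X=0) = 11/40
  P(Y|X=1) = (2/7, 3/7, 2/7), H(Y|X=1) = 1.0790, weight P(X=1) = 7/20
  P(Y|X=2) = (4/15, 2/5, 1/3), H(Y|X=2) = 1.0852, weight P(X=2) = 3/8
H(Y|X) = 1.0844 nats

H(X) + H(Y|X) = 1.0903 + 1.0844 = 2.1746 nats

Both sides equal 2.1746 nats. ✓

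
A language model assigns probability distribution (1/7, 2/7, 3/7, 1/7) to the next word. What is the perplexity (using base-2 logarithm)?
3.5860

Perplexity is 2^H (or exp(H) for natural log).

First, H = -Σ p log p = 1.8424 bits
Perplexity = 2^1.8424 = 3.5860

Interpretation: The model's uncertainty is equivalent to choosing uniformly among 3.6 options.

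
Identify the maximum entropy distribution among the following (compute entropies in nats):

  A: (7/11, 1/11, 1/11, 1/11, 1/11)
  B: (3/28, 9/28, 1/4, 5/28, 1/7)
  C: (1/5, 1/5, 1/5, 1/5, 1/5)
C

For a discrete distribution over n outcomes, entropy is maximized by the uniform distribution.

Computing entropies:
H(A) = 1.1596 nats
H(B) = 1.5363 nats
H(C) = 1.6094 nats

The uniform distribution (where all probabilities equal 1/5) achieves the maximum entropy of log_e(5) = 1.6094 nats.

Distribution C has the highest entropy.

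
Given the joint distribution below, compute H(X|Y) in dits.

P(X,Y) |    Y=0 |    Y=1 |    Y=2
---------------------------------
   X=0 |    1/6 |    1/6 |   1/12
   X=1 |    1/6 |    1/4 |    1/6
0.2912 dits

Using the chain rule: H(X|Y) = H(X,Y) - H(Y)

First, compute H(X,Y) = 0.7592 dits

Marginal P(Y) = (1/3, 5/12, 1/4)
H(Y) = 0.4680 dits

H(X|Y) = H(X,Y) - H(Y) = 0.7592 - 0.4680 = 0.2912 dits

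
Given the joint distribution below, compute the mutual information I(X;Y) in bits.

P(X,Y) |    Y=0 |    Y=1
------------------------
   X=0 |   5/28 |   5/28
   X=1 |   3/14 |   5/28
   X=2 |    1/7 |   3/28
0.0024 bits

Mutual information: I(X;Y) = H(X) + H(Y) - H(X,Y)

Marginals:
P(X) = (5/14, 11/28, 1/4), H(X) = 1.5601 bits
P(Y) = (15/28, 13/28), H(Y) = 0.9963 bits

Joint entropy: H(X,Y) = 2.5540 bits

I(X;Y) = 1.5601 + 0.9963 - 2.5540 = 0.0024 bits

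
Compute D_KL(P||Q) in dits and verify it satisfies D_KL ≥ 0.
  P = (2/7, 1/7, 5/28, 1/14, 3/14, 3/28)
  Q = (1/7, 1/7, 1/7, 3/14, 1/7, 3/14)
0.0747 dits

KL divergence satisfies the Gibbs inequality: D_KL(P||Q) ≥ 0 for all distributions P, Q.

D_KL(P||Q) = Σ p(x) log(p(x)/q(x))
Term by term:
  x=0: 2/7 × log_10[(2/7)/(1/7)] = 0.0860
  x=1: 1/7 × log_10[(1/7)/(1/7)] = 0.0000
  x=2: 5/28 × log_10[(5/28)/(1/7)] = 0.0173
  x=3: 1/14 × log_10[(1/14)/(3/14)] = -0.0341
  x=4: 3/14 × log_10[(3/14)/(1/7)] = 0.0377
  x=5: 3/28 × log_10[(3/28)/(3/14)] = -0.0323
D_KL(P||Q) = 0.0747 dits

D_KL(P||Q) = 0.0747 ≥ 0 ✓

This non-negativity is a fundamental property: relative entropy cannot be negative because it measures how different Q is from P.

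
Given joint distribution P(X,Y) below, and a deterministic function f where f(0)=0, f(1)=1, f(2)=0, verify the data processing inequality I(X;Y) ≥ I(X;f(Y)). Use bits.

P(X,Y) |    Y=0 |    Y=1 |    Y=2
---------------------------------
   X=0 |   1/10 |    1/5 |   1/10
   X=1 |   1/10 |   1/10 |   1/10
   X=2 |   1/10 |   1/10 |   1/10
I(X;Y) = 0.0200, I(X;f(Y)) = 0.0200, inequality holds: 0.0200 ≥ 0.0200

Data Processing Inequality: For any Markov chain X → Y → Z, we have I(X;Y) ≥ I(X;Z).

Here Z = f(Y) is a deterministic function of Y, forming X → Y → Z.

Original I(X;Y) = 0.0200 bits

After applying f:
P(X,Z) where Z=f(Y):
- P(X,Z=0) = P(X,Y=0) + P(X,Y=2)
- P(X,Z=1) = P(X,Y=1)

I(X;Z) = I(X;f(Y)) = 0.0200 bits

Verification: 0.0200 ≥ 0.0200 ✓

Information cannot be created by processing; the function f can only lose information about X.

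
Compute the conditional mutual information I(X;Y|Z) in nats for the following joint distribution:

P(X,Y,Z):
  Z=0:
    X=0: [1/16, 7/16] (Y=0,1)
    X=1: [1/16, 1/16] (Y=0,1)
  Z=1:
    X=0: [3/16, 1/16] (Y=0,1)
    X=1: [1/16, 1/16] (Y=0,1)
0.0492 nats

Conditional mutual information: I(X;Y|Z) = H(X|Z) + H(Y|Z) - H(X,Y|Z)

H(Z) = 0.6616
H(X,Z) = 1.2130 → H(X|Z) = 0.5514
H(Y,Z) = 1.2130 → H(Y|Z) = 0.5514
H(X,Y,Z) = 1.7153 → H(X,Y|Z) = 1.0537

I(X;Y|Z) = 0.5514 + 0.5514 - 1.0537 = 0.0492 nats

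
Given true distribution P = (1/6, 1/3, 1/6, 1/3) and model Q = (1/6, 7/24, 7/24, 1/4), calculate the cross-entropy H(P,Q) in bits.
1.9863 bits

Cross-entropy: H(P,Q) = -Σ p(x) log q(x)

Alternatively: H(P,Q) = H(P) + D_KL(P||Q)
H(P) = 1.9183 bits
D_KL(P||Q) = 0.0680 bits

H(P,Q) = 1.9183 + 0.0680 = 1.9863 bits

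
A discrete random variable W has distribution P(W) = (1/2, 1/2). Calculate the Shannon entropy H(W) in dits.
0.3010 dits

Shannon entropy is H(X) = -Σ p(x) log p(x).

For P = (1/2, 1/2):
H = -1/2 × log_10(1/2) -1/2 × log_10(1/2)
H = 0.3010 dits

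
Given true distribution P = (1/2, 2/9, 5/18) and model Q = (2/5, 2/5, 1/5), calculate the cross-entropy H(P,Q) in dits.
0.4816 dits

Cross-entropy: H(P,Q) = -Σ p(x) log q(x)

Alternatively: H(P,Q) = H(P) + D_KL(P||Q)
H(P) = 0.4502 dits
D_KL(P||Q) = 0.0314 dits

H(P,Q) = 0.4502 + 0.0314 = 0.4816 dits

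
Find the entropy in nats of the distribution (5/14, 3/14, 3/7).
1.0609 nats

Shannon entropy is H(X) = -Σ p(x) log p(x).

For P = (5/14, 3/14, 3/7):
H = -5/14 × log_e(5/14) -3/14 × log_e(3/14) -3/7 × log_e(3/7)
H = 1.0609 nats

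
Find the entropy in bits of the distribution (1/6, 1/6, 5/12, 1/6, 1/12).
2.1175 bits

Shannon entropy is H(X) = -Σ p(x) log p(x).

For P = (1/6, 1/6, 5/12, 1/6, 1/12):
H = -1/6 × log_2(1/6) -1/6 × log_2(1/6) -5/12 × log_2(5/12) -1/6 × log_2(1/6) -1/12 × log_2(1/12)
H = 2.1175 bits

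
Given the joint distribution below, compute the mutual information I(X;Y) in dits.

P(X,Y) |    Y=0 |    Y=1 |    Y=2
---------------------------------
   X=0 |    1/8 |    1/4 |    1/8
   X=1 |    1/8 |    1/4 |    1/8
0.0000 dits

Mutual information: I(X;Y) = H(X) + H(Y) - H(X,Y)

Marginals:
P(X) = (1/2, 1/2), H(X) = 0.3010 dits
P(Y) = (1/4, 1/2, 1/4), H(Y) = 0.4515 dits

Joint entropy: H(X,Y) = 0.7526 dits

I(X;Y) = 0.3010 + 0.4515 - 0.7526 = 0.0000 dits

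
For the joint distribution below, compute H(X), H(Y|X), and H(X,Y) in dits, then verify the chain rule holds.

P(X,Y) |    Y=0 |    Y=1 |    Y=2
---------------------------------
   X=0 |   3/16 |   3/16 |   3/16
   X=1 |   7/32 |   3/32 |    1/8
H(X,Y) = 0.7626, H(X) = 0.2976, H(Y|X) = 0.4650 (all in dits)

Chain rule: H(X,Y) = H(X) + H(Y|X)

Left side — joint entropy directly:
H(X,Y) = -Σ p(x,y) log p(x,y) = 0.7626 dits

Right side — compute H(Y|X) from the conditional distributions:
P(X) = (9/16, 7/16), so H(X) = 0.2976 dits
H(Y|X) = Σ_x P(X=x) · H(Y|X=x):
  P(Y|X=0) = (1/3, 1/3, 1/3), H(Y|X=0) = 0.4771, weight P(X=0) = 9/16
  P(Y|X=1) = (1/2, 3/14, 2/7), H(Y|X=1) = 0.4493, weight P(X=1) = 7/16
H(Y|X) = 0.4650 dits

H(X) + H(Y|X) = 0.2976 + 0.4650 = 0.7626 dits

Both sides equal 0.7626 dits. ✓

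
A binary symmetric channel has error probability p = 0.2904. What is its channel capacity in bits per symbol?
0.1308 bits

For a binary symmetric channel (BSC) with error probability p:
Capacity C = 1 - H(p) bits per symbol

where H(p) = -p log₂(p) - (1-p) log₂(1-p) is the binary entropy function.

H(0.2904) = 0.8692 bits
C = 1 - 0.8692 = 0.1308 bits per symbol

This means we can reliably transmit up to 0.1308 bits of information per channel use.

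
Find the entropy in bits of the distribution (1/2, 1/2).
1.0000 bits

Shannon entropy is H(X) = -Σ p(x) log p(x).

For P = (1/2, 1/2):
H = -1/2 × log_2(1/2) -1/2 × log_2(1/2)
H = 1.0000 bits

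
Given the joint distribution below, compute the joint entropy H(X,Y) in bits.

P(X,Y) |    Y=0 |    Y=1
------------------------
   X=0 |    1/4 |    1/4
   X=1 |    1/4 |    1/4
2.0000 bits

Joint entropy is H(X,Y) = -Σ_{x,y} p(x,y) log p(x,y).

Summing over all non-zero entries:
H(X,Y) = -[1/4·log_2(1/4) + 1/4·log_2(1/4) + 1/4·log_2(1/4) + 1/4·log_2(1/4)]
H(X,Y) = 2.0000 bits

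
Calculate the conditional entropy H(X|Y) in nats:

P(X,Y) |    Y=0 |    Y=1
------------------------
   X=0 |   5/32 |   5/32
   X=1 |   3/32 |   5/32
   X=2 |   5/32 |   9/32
1.0634 nats

Using the chain rule: H(X|Y) = H(X,Y) - H(Y)

First, compute H(X,Y) = 1.7389 nats

Marginal P(Y) = (13/32, 19/32)
H(Y) = 0.6755 nats

H(X|Y) = H(X,Y) - H(Y) = 1.7389 - 0.6755 = 1.0634 nats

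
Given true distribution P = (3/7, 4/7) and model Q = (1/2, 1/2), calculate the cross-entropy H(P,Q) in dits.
0.3010 dits

Cross-entropy: H(P,Q) = -Σ p(x) log q(x)

Alternatively: H(P,Q) = H(P) + D_KL(P||Q)
H(P) = 0.2966 dits
D_KL(P||Q) = 0.0044 dits

H(P,Q) = 0.2966 + 0.0044 = 0.3010 dits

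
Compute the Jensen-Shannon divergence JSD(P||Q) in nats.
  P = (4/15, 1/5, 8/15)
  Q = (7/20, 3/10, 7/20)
0.0174 nats

Jensen-Shannon divergence is:
JSD(P||Q) = 0.5 × D_KL(P||M) + 0.5 × D_KL(Q||M)
where M = 0.5 × (P + Q) is the mixture distribution.

M = 0.5 × (4/15, 1/5, 8/15) + 0.5 × (7/20, 3/10, 7/20) = (0.308333, 1/4, 0.441667)

D_KL(P||M) = 0.0172 nats
D_KL(Q||M) = 0.0176 nats

JSD(P||Q) = 0.5 × 0.0172 + 0.5 × 0.0176 = 0.0174 nats

Unlike KL divergence, JSD is symmetric and bounded: 0 ≤ JSD ≤ log(2).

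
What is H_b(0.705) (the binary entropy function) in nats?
0.6066 nats

The binary entropy function is:
H(p) = -p log(p) - (1-p) log(1-p)

H(0.705) = -0.705 × log_e(0.705) - 0.295 × log_e(0.295)
H(0.705) = 0.6066 nats

Note: Binary entropy is maximized at p=0.5 (H=1 bit) and minimized at p=0 or p=1 (H=0).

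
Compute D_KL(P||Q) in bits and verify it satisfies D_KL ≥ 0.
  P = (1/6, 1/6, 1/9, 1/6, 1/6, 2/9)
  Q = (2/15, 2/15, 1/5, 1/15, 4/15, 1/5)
0.1542 bits

KL divergence satisfies the Gibbs inequality: D_KL(P||Q) ≥ 0 for all distributions P, Q.

D_KL(P||Q) = Σ p(x) log(p(x)/q(x))
Term by term:
  x=0: 1/6 × log_2[(1/6)/(2/15)] = 0.0537
  x=1: 1/6 × log_2[(1/6)/(2/15)] = 0.0537
  x=2: 1/9 × log_2[(1/9)/(1/5)] = -0.0942
  x=3: 1/6 × log_2[(1/6)/(1/15)] = 0.2203
  x=4: 1/6 × log_2[(1/6)/(4/15)] = -0.1130
  x=5: 2/9 × log_2[(2/9)/(1/5)] = 0.0338
D_KL(P||Q) = 0.1542 bits

D_KL(P||Q) = 0.1542 ≥ 0 ✓

This non-negativity is a fundamental property: relative entropy cannot be negative because it measures how different Q is from P.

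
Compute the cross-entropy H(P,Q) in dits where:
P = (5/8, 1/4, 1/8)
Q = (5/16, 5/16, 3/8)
0.4953 dits

Cross-entropy: H(P,Q) = -Σ p(x) log q(x)

Alternatively: H(P,Q) = H(P) + D_KL(P||Q)
H(P) = 0.3910 dits
D_KL(P||Q) = 0.1043 dits

H(P,Q) = 0.3910 + 0.1043 = 0.4953 dits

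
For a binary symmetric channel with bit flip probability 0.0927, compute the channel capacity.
0.5546 bits

For a binary symmetric channel (BSC) with error probability p:
Capacity C = 1 - H(p) bits per symbol

where H(p) = -p log₂(p) - (1-p) log₂(1-p) is the binary entropy function.

H(0.0927) = 0.4454 bits
C = 1 - 0.4454 = 0.5546 bits per symbol

This means we can reliably transmit up to 0.5546 bits of information per channel use.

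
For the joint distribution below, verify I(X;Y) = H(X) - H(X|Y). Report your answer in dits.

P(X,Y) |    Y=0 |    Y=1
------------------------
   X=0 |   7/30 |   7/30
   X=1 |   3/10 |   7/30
I(X;Y) = 0.0008 dits

Mutual information has multiple equivalent forms:
- I(X;Y) = H(X) - H(X|Y)
- I(X;Y) = H(Y) - H(Y|X)
- I(X;Y) = H(X) + H(Y) - H(X,Y)

Computing all quantities:
H(X) = 0.3001, H(Y) = 0.3001, H(X,Y) = 0.5993
H(X|Y) = 0.2992, H(Y|X) = 0.2992

Verification:
H(X) - H(X|Y) = 0.3001 - 0.2992 = 0.0008
H(Y) - H(Y|X) = 0.3001 - 0.2992 = 0.0008
H(X) + H(Y) - H(X,Y) = 0.3001 + 0.3001 - 0.5993 = 0.0008

All forms give I(X;Y) = 0.0008 dits. ✓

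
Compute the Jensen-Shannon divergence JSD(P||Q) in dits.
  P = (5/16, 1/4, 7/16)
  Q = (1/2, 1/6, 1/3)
0.0081 dits

Jensen-Shannon divergence is:
JSD(P||Q) = 0.5 × D_KL(P||M) + 0.5 × D_KL(Q||M)
where M = 0.5 × (P + Q) is the mixture distribution.

M = 0.5 × (5/16, 1/4, 7/16) + 0.5 × (1/2, 1/6, 1/3) = (13/32, 5/24, 0.385417)

D_KL(P||M) = 0.0083 dits
D_KL(Q||M) = 0.0079 dits

JSD(P||Q) = 0.5 × 0.0083 + 0.5 × 0.0079 = 0.0081 dits

Unlike KL divergence, JSD is symmetric and bounded: 0 ≤ JSD ≤ log(2).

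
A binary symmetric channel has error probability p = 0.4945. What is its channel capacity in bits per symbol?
0.0001 bits

For a binary symmetric channel (BSC) with error probability p:
Capacity C = 1 - H(p) bits per symbol

where H(p) = -p log₂(p) - (1-p) log₂(1-p) is the binary entropy function.

H(0.4945) = 0.9999 bits
C = 1 - 0.9999 = 0.0001 bits per symbol

This means we can reliably transmit up to 0.0001 bits of information per channel use.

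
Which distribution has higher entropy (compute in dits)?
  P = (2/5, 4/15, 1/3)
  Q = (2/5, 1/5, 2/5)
P

Computing entropies in dits:
H(P) = 0.4713
H(Q) = 0.4581

Distribution P has higher entropy.

Intuition: The distribution closer to uniform (more spread out) has higher entropy.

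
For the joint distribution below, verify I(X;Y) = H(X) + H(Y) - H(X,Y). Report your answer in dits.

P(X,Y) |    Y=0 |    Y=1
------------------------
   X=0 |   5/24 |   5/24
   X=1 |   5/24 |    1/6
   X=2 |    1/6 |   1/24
I(X;Y) = 0.0124 dits

Mutual information has multiple equivalent forms:
- I(X;Y) = H(X) - H(X|Y)
- I(X;Y) = H(Y) - H(Y|X)
- I(X;Y) = H(X) + H(Y) - H(X,Y)

Computing all quantities:
H(X) = 0.4601, H(Y) = 0.2950, H(X,Y) = 0.7427
H(X|Y) = 0.4477, H(Y|X) = 0.2826

Verification:
H(X) - H(X|Y) = 0.4601 - 0.4477 = 0.0124
H(Y) - H(Y|X) = 0.2950 - 0.2826 = 0.0124
H(X) + H(Y) - H(X,Y) = 0.4601 + 0.2950 - 0.7427 = 0.0124

All forms give I(X;Y) = 0.0124 dits. ✓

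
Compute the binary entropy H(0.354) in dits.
0.2822 dits

The binary entropy function is:
H(p) = -p log(p) - (1-p) log(1-p)

H(0.354) = -0.354 × log_10(0.354) - 0.646 × log_10(0.646)
H(0.354) = 0.2822 dits

Note: Binary entropy is maximized at p=0.5 (H=1 bit) and minimized at p=0 or p=1 (H=0).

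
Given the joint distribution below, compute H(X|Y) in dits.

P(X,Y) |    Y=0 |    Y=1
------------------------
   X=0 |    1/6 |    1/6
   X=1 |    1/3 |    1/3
0.2764 dits

Using the chain rule: H(X|Y) = H(X,Y) - H(Y)

First, compute H(X,Y) = 0.5775 dits

Marginal P(Y) = (1/2, 1/2)
H(Y) = 0.3010 dits

H(X|Y) = H(X,Y) - H(Y) = 0.5775 - 0.3010 = 0.2764 dits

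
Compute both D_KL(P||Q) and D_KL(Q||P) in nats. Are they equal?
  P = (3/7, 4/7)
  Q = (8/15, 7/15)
D_KL(P||Q) = 0.0220, D_KL(Q||P) = 0.0221

KL divergence is not symmetric: D_KL(P||Q) ≠ D_KL(Q||P) in general.

D_KL(P||Q) = 0.0220 nats
D_KL(Q||P) = 0.0221 nats

No, they are not equal!

This asymmetry is why KL divergence is not a true distance metric.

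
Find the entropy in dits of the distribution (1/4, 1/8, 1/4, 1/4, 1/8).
0.6773 dits

Shannon entropy is H(X) = -Σ p(x) log p(x).

For P = (1/4, 1/8, 1/4, 1/4, 1/8):
H = -1/4 × log_10(1/4) -1/8 × log_10(1/8) -1/4 × log_10(1/4) -1/4 × log_10(1/4) -1/8 × log_10(1/8)
H = 0.6773 dits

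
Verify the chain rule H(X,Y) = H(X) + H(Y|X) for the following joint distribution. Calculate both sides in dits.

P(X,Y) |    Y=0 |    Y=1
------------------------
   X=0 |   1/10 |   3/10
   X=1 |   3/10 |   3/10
H(X,Y) = 0.5706, H(X) = 0.2923, H(Y|X) = 0.2783 (all in dits)

Chain rule: H(X,Y) = H(X) + H(Y|X)

Left side — joint entropy directly:
H(X,Y) = -Σ p(x,y) log p(x,y) = 0.5706 dits

Right side — compute H(Y|X) from the conditional distributions:
P(X) = (2/5, 3/5), so H(X) = 0.2923 dits
H(Y|X) = Σ_x P(X=x) · H(Y|X=x):
  P(Y|X=0) = (1/4, 3/4), H(Y|X=0) = 0.2442, weight P(X=0) = 2/5
  P(Y|X=1) = (1/2, 1/2), H(Y|X=1) = 0.3010, weight P(X=1) = 3/5
H(Y|X) = 0.2783 dits

H(X) + H(Y|X) = 0.2923 + 0.2783 = 0.5706 dits

Both sides equal 0.5706 dits. ✓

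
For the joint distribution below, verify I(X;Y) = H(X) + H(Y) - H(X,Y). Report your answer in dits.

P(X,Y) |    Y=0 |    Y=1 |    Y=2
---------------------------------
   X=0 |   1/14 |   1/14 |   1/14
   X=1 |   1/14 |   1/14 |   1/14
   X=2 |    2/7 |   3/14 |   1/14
I(X;Y) = 0.0145 dits

Mutual information has multiple equivalent forms:
- I(X;Y) = H(X) - H(X|Y)
- I(X;Y) = H(Y) - H(Y|X)
- I(X;Y) = H(X) + H(Y) - H(X,Y)

Computing all quantities:
H(X) = 0.4256, H(Y) = 0.4608, H(X,Y) = 0.8719
H(X|Y) = 0.4111, H(Y|X) = 0.4463

Verification:
H(X) - H(X|Y) = 0.4256 - 0.4111 = 0.0145
H(Y) - H(Y|X) = 0.4608 - 0.4463 = 0.0145
H(X) + H(Y) - H(X,Y) = 0.4256 + 0.4608 - 0.8719 = 0.0145

All forms give I(X;Y) = 0.0145 dits. ✓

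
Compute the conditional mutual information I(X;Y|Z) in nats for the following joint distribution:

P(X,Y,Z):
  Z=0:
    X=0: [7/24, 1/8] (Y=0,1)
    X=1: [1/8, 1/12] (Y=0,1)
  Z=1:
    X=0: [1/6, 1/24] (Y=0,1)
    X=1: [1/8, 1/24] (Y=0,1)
0.0038 nats

Conditional mutual information: I(X;Y|Z) = H(X|Z) + H(Y|Z) - H(X,Y|Z)

H(Z) = 0.6616
H(X,Z) = 1.3170 → H(X|Z) = 0.6554
H(Y,Z) = 1.2580 → H(Y|Z) = 0.5965
H(X,Y,Z) = 1.9097 → H(X,Y|Z) = 1.2481

I(X;Y|Z) = 0.6554 + 0.5965 - 1.2481 = 0.0038 nats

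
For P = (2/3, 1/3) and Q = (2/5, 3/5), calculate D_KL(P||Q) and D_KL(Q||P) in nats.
D_KL(P||Q) = 0.1446, D_KL(Q||P) = 0.1483

KL divergence is not symmetric: D_KL(P||Q) ≠ D_KL(Q||P) in general.

D_KL(P||Q) = 0.1446 nats
D_KL(Q||P) = 0.1483 nats

No, they are not equal!

This asymmetry is why KL divergence is not a true distance metric.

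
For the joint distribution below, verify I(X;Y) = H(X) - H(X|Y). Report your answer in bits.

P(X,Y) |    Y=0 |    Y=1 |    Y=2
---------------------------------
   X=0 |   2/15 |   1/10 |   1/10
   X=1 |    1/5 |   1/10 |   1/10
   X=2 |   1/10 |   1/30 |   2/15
I(X;Y) = 0.0425 bits

Mutual information has multiple equivalent forms:
- I(X;Y) = H(X) - H(X|Y)
- I(X;Y) = H(Y) - H(Y|X)
- I(X;Y) = H(X) + H(Y) - H(X,Y)

Computing all quantities:
H(X) = 1.5656, H(Y) = 1.5410, H(X,Y) = 3.0641
H(X|Y) = 1.5231, H(Y|X) = 1.4985

Verification:
H(X) - H(X|Y) = 1.5656 - 1.5231 = 0.0425
H(Y) - H(Y|X) = 1.5410 - 1.4985 = 0.0425
H(X) + H(Y) - H(X,Y) = 1.5656 + 1.5410 - 3.0641 = 0.0425

All forms give I(X;Y) = 0.0425 bits. ✓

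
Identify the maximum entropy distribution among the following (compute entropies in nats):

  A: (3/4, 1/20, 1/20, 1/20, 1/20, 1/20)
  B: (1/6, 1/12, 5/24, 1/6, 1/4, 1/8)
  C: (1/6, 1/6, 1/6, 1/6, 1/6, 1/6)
C

For a discrete distribution over n outcomes, entropy is maximized by the uniform distribution.

Computing entropies:
H(A) = 0.9647 nats
H(B) = 1.7376 nats
H(C) = 1.7918 nats

The uniform distribution (where all probabilities equal 1/6) achieves the maximum entropy of log_e(6) = 1.7918 nats.

Distribution C has the highest entropy.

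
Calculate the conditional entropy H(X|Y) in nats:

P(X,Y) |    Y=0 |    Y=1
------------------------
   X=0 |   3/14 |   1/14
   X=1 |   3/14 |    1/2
0.5124 nats

Using the chain rule: H(X|Y) = H(X,Y) - H(Y)

First, compute H(X,Y) = 1.1953 nats

Marginal P(Y) = (3/7, 4/7)
H(Y) = 0.6829 nats

H(X|Y) = H(X,Y) - H(Y) = 1.1953 - 0.6829 = 0.5124 nats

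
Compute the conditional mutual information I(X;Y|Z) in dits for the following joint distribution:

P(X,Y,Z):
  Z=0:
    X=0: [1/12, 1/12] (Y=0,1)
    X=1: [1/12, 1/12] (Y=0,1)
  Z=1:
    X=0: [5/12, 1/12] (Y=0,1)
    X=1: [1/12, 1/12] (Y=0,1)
0.0148 dits

Conditional mutual information: I(X;Y|Z) = H(X|Z) + H(Y|Z) - H(X,Y|Z)

H(Z) = 0.2764
H(X,Z) = 0.5396 → H(X|Z) = 0.2632
H(Y,Z) = 0.5396 → H(Y|Z) = 0.2632
H(X,Y,Z) = 0.7879 → H(X,Y|Z) = 0.5115

I(X;Y|Z) = 0.2632 + 0.2632 - 0.5115 = 0.0148 dits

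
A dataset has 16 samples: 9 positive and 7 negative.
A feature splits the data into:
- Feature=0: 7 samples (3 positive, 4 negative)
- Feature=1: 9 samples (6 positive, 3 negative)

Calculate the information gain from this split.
0.0411 bits

Information Gain = H(Y) - H(Y|Feature)

Before split:
P(positive) = 9/16 = 0.5625
H(Y) = 0.9887 bits

After split:
Feature=0: H = 0.9852 bits (weight = 7/16)
Feature=1: H = 0.9183 bits (weight = 9/16)
H(Y|Feature) = (7/16)×0.9852 + (9/16)×0.9183 = 0.9476 bits

Information Gain = 0.9887 - 0.9476 = 0.0411 bits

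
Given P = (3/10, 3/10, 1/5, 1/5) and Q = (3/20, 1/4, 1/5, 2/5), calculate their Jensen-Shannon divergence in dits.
0.0134 dits

Jensen-Shannon divergence is:
JSD(P||Q) = 0.5 × D_KL(P||M) + 0.5 × D_KL(Q||M)
where M = 0.5 × (P + Q) is the mixture distribution.

M = 0.5 × (3/10, 3/10, 1/5, 1/5) + 0.5 × (3/20, 1/4, 1/5, 2/5) = (9/40, 11/40, 1/5, 3/10)

D_KL(P||M) = 0.0136 dits
D_KL(Q||M) = 0.0132 dits

JSD(P||Q) = 0.5 × 0.0136 + 0.5 × 0.0132 = 0.0134 dits

Unlike KL divergence, JSD is symmetric and bounded: 0 ≤ JSD ≤ log(2).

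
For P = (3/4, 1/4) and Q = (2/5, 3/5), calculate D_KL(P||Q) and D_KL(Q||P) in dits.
D_KL(P||Q) = 0.1097, D_KL(Q||P) = 0.1189

KL divergence is not symmetric: D_KL(P||Q) ≠ D_KL(Q||P) in general.

D_KL(P||Q) = 0.1097 dits
D_KL(Q||P) = 0.1189 dits

No, they are not equal!

This asymmetry is why KL divergence is not a true distance metric.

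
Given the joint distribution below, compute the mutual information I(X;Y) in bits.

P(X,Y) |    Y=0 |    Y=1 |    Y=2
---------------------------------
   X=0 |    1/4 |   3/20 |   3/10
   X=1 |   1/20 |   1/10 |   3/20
0.0303 bits

Mutual information: I(X;Y) = H(X) + H(Y) - H(X,Y)

Marginals:
P(X) = (7/10, 3/10), H(X) = 0.8813 bits
P(Y) = (3/10, 1/4, 9/20), H(Y) = 1.5395 bits

Joint entropy: H(X,Y) = 2.3905 bits

I(X;Y) = 0.8813 + 1.5395 - 2.3905 = 0.0303 bits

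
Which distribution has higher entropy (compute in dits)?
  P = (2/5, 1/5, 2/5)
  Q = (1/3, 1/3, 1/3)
Q

Computing entropies in dits:
H(P) = 0.4581
H(Q) = 0.4771

Distribution Q has higher entropy.

Intuition: The distribution closer to uniform (more spread out) has higher entropy.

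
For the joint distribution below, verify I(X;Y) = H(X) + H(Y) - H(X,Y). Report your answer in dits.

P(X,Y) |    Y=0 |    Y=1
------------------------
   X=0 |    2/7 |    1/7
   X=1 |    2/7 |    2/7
I(X;Y) = 0.0061 dits

Mutual information has multiple equivalent forms:
- I(X;Y) = H(X) - H(X|Y)
- I(X;Y) = H(Y) - H(Y|X)
- I(X;Y) = H(X) + H(Y) - H(X,Y)

Computing all quantities:
H(X) = 0.2966, H(Y) = 0.2966, H(X,Y) = 0.5871
H(X|Y) = 0.2905, H(Y|X) = 0.2905

Verification:
H(X) - H(X|Y) = 0.2966 - 0.2905 = 0.0061
H(Y) - H(Y|X) = 0.2966 - 0.2905 = 0.0061
H(X) + H(Y) - H(X,Y) = 0.2966 + 0.2966 - 0.5871 = 0.0061

All forms give I(X;Y) = 0.0061 dits. ✓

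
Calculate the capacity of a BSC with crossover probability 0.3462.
0.0694 bits

For a binary symmetric channel (BSC) with error probability p:
Capacity C = 1 - H(p) bits per symbol

where H(p) = -p log₂(p) - (1-p) log₂(1-p) is the binary entropy function.

H(0.3462) = 0.9306 bits
C = 1 - 0.9306 = 0.0694 bits per symbol

This means we can reliably transmit up to 0.0694 bits of information per channel use.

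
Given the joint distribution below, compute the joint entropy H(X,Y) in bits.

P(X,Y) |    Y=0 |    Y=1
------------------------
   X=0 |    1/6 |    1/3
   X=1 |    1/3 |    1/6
1.9183 bits

Joint entropy is H(X,Y) = -Σ_{x,y} p(x,y) log p(x,y).

Summing over all non-zero entries:
H(X,Y) = -[1/6·log_2(1/6) + 1/3·log_2(1/3) + 1/3·log_2(1/3) + 1/6·log_2(1/6)]
H(X,Y) = 1.9183 bits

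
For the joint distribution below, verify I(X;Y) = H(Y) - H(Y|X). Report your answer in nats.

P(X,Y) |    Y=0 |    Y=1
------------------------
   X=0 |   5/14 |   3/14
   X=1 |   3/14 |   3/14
I(X;Y) = 0.0078 nats

Mutual information has multiple equivalent forms:
- I(X;Y) = H(X) - H(X|Y)
- I(X;Y) = H(Y) - H(Y|X)
- I(X;Y) = H(X) + H(Y) - H(X,Y)

Computing all quantities:
H(X) = 0.6829, H(Y) = 0.6829, H(X,Y) = 1.3580
H(X|Y) = 0.6751, H(Y|X) = 0.6751

Verification:
H(X) - H(X|Y) = 0.6829 - 0.6751 = 0.0078
H(Y) - H(Y|X) = 0.6829 - 0.6751 = 0.0078
H(X) + H(Y) - H(X,Y) = 0.6829 + 0.6829 - 1.3580 = 0.0078

All forms give I(X;Y) = 0.0078 nats. ✓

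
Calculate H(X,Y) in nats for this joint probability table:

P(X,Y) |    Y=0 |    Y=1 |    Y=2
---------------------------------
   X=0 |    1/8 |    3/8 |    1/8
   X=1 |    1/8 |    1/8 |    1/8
1.6675 nats

Joint entropy is H(X,Y) = -Σ_{x,y} p(x,y) log p(x,y).

Summing over all non-zero entries:
H(X,Y) = -[1/8·log_e(1/8) + 3/8·log_e(3/8) + 1/8·log_e(1/8) + 1/8·log_e(1/8) + 1/8·log_e(1/8) + 1/8·log_e(1/8)]
H(X,Y) = 1.6675 nats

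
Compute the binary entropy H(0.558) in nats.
0.6864 nats

The binary entropy function is:
H(p) = -p log(p) - (1-p) log(1-p)

H(0.558) = -0.558 × log_e(0.558) - 0.442 × log_e(0.442)
H(0.558) = 0.6864 nats

Note: Binary entropy is maximized at p=0.5 (H=1 bit) and minimized at p=0 or p=1 (H=0).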